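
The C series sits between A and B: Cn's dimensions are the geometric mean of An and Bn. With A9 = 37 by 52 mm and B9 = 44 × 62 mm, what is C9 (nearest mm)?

Short side: √(37 · 44) = √1628 ≈ 40.3 → 40 mm
Long side: √(52 · 62) = √3224 ≈ 56.8 → 57 mm

40 × 57 mm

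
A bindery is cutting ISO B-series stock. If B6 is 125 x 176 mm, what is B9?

44 × 62 mm

B7: ⌊176/2⌋ × 125 = 88 × 125 mm
B8: ⌊125/2⌋ × 88 = 62 × 88 mm
B9: ⌊88/2⌋ × 62 = 44 × 62 mm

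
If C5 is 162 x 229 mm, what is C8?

C6: ⌊229/2⌋ × 162 = 114 × 162 mm
C7: ⌊162/2⌋ × 114 = 81 × 114 mm
C8: ⌊114/2⌋ × 81 = 57 × 81 mm

57 × 81 mm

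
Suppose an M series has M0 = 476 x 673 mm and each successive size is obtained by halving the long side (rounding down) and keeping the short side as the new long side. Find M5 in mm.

M1 = 336 × 476 mm (from M0 by 1 halving).
M2: ⌊476/2⌋ × 336 = 238 × 336 mm
M3: ⌊336/2⌋ × 238 = 168 × 238 mm
M4: ⌊238/2⌋ × 168 = 119 × 168 mm
M5: ⌊168/2⌋ × 119 = 84 × 119 mm

84 × 119 mm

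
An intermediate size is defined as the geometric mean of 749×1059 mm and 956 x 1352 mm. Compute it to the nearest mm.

846 × 1197 mm

Short side: √(749 · 956) = √716044 ≈ 846.2 → 846 mm
Long side: √(1059 · 1352) = √1431768 ≈ 1196.6 → 1197 mm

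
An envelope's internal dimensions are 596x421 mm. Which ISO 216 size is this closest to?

Aspect ratio 596/421 ≈ 1.416 — close to the ISO √2 ≈ 1.414.
In the A-series (A0 area = 1 m²): A2 = 420 × 594 mm.
Off by 3 mm total — nearest standard size.

A2 (420 × 594 mm)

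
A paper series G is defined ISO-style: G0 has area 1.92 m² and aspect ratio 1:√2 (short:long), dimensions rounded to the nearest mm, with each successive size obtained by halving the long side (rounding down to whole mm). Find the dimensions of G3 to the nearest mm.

Let G0's short side be w mm. w · w√2 = 1.92 m² = 1,920,000 mm², so w ≈ 1165.2 mm and w√2 ≈ 1647.8 mm → G0 = 1165 × 1648 mm.
G1: ⌊1648/2⌋ × 1165 = 824 × 1165 mm
G2: ⌊1165/2⌋ × 824 = 582 × 824 mm
G3: ⌊824/2⌋ × 582 = 412 × 582 mm

412 × 582 mm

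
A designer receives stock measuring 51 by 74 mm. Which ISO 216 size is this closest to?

Aspect ratio 74/51 ≈ 1.451 (ISO target is √2 ≈ 1.414).
In the A-series (A0 area = 1 m²): A8 = 52 × 74 mm.
Off by 1 mm total — nearest standard size.

A8 (52 × 74 mm)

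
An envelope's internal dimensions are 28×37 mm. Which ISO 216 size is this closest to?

A10 (26 × 37 mm)

Aspect ratio 37/28 ≈ 1.321 (ISO target is √2 ≈ 1.414).
In the A-series (A0 area = 1 m²): A10 = 26 × 37 mm.
Off by 2 mm total — nearest standard size.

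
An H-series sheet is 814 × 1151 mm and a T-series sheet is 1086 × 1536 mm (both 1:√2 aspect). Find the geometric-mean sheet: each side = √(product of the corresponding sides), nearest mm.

940 × 1330 mm

Short side: √(814 · 1086) = √884004 ≈ 940.2 → 940 mm
Long side: √(1151 · 1536) = √1767936 ≈ 1329.6 → 1330 mm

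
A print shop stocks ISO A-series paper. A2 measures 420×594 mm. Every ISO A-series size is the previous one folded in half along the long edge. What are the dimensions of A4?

210 × 297 mm

A3: ⌊594/2⌋ × 420 = 297 × 420 mm
A4: ⌊420/2⌋ × 297 = 210 × 297 mm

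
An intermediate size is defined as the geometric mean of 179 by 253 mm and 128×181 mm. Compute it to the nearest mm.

151 × 214 mm

Short side: √(179 · 128) = √22912 ≈ 151.4 → 151 mm
Long side: √(253 · 181) = √45793 ≈ 214.0 → 214 mm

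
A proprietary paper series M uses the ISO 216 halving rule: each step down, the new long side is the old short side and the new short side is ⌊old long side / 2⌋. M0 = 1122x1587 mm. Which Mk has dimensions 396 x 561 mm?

M0: 1122 × 1587 mm
M1: 793 × 1122 mm
M2: 561 × 793 mm
M3: 396 × 561 mm
M4: 280 × 396 mm
→ matches M3.

M3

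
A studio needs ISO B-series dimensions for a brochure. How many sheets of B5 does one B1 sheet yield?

B1 = 707 × 1000 mm; B5 = 176 × 250 mm.
Each halving step doubles the count; 4 steps from B1 to B5.
2^4 = 16.

16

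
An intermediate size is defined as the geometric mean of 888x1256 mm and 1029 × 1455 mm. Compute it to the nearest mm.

956 × 1352 mm

Short side: √(888 · 1029) = √913752 ≈ 955.9 → 956 mm
Long side: √(1256 · 1455) = √1827480 ≈ 1351.8 → 1352 mm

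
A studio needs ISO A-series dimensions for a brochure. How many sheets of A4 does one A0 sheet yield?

Each ISO step halves the sheet: 1 × A0 → 2 × A1 → 4 × A2 → 8 × A3 → …
From A0 to A4 is 4 halving steps: 2^4 = 16.

16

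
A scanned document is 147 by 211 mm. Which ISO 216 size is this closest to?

A5 (148 × 210 mm)

Aspect ratio 211/147 ≈ 1.435 (ISO target is √2 ≈ 1.414).
In the A-series (A0 area = 1 m²): A5 = 148 × 210 mm.
Off by 2 mm total — nearest standard size.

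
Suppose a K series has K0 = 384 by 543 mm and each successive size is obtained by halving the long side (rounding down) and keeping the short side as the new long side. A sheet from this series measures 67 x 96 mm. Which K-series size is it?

K0: 384 × 543 mm
K1: 271 × 384 mm
K2: 192 × 271 mm
K3: 135 × 192 mm
K4: 96 × 135 mm
K5: 67 × 96 mm
K6: 48 × 67 mm
→ matches K5.

K5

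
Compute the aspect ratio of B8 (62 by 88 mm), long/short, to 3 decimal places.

1.419

88 / 62 = 1.419
ISO 216 targets √2 ≈ 1.414; the +0.005 deviation is from mm rounding.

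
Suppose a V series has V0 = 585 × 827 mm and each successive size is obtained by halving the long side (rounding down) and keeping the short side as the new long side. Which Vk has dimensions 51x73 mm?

V0: 585 × 827 mm
V1: 413 × 585 mm
V2: 292 × 413 mm
V3: 206 × 292 mm
V4: 146 × 206 mm
V5: 103 × 146 mm
V6: 73 × 103 mm
V7: 51 × 73 mm
V8: 36 × 51 mm
→ matches V7.

V7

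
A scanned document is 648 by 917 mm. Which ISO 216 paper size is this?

C1 (648 × 917 mm)

Aspect ratio 917/648 ≈ 1.415 — close to the ISO √2 ≈ 1.414.
In the C-series (envelope sizes, between A and B): C1 = 648 × 917 mm.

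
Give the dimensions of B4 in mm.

B0 = 1000 × 1414 mm (B0 has a 1000 mm short side, aspect 1:√2).
B1: ⌊1414/2⌋ × 1000 = 707 × 1000 mm
B2: ⌊1000/2⌋ × 707 = 500 × 707 mm
B3: ⌊707/2⌋ × 500 = 353 × 500 mm
B4: ⌊500/2⌋ × 353 = 250 × 353 mm

250 × 353 mm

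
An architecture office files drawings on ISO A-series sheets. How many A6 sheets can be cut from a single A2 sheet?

16

Each ISO step halves the sheet: 1 × A2 → 2 × A3 → 4 × A4 → 8 × A5 → …
From A2 to A6 is 4 halving steps: 2^4 = 16.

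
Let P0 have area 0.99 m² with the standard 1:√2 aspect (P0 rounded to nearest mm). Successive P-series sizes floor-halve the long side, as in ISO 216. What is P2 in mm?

Let P0's short side be w mm. w · w√2 = 0.99 m² = 990,000 mm², so w ≈ 836.7 mm and w√2 ≈ 1183.2 mm → P0 = 837 × 1183 mm.
P1: ⌊1183/2⌋ × 837 = 591 × 837 mm
P2: ⌊837/2⌋ × 591 = 418 × 591 mm

418 × 591 mm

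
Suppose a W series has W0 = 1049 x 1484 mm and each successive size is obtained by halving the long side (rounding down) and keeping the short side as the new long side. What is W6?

131 × 185 mm

W1 = 742 × 1049 mm (from W0 by 1 halving).
W2: ⌊1049/2⌋ × 742 = 524 × 742 mm
W3: ⌊742/2⌋ × 524 = 371 × 524 mm
W4: ⌊524/2⌋ × 371 = 262 × 371 mm
W5: ⌊371/2⌋ × 262 = 185 × 262 mm
W6: ⌊262/2⌋ × 185 = 131 × 185 mm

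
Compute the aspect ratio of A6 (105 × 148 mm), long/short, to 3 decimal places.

148 / 105 = 1.410
ISO 216 targets √2 ≈ 1.414; the -0.005 deviation is from mm rounding.

1.410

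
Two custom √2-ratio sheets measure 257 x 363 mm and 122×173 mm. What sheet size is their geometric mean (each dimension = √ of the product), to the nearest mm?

177 × 251 mm

Short side: √(257 · 122) = √31354 ≈ 177.1 → 177 mm
Long side: √(363 · 173) = √62799 ≈ 250.6 → 251 mm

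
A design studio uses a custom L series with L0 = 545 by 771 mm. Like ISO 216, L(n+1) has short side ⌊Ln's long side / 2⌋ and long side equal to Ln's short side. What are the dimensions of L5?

L1: ⌊771/2⌋ × 545 = 385 × 545 mm
L2: ⌊545/2⌋ × 385 = 272 × 385 mm
L3: ⌊385/2⌋ × 272 = 192 × 272 mm
L4: ⌊272/2⌋ × 192 = 136 × 192 mm
L5: ⌊192/2⌋ × 136 = 96 × 136 mm

96 × 136 mm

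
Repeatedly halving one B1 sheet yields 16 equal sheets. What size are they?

16 = 2^4, so 4 halving steps.
B1 → B2 → … → B5 after 4 steps.

B5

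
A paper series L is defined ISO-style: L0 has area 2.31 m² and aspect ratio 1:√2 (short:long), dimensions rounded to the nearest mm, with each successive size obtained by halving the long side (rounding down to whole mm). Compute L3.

Let L0's short side be w mm. w · w√2 = 2.31 m² = 2,310,000 mm², so w ≈ 1278.1 mm and w√2 ≈ 1807.4 mm → L0 = 1278 × 1807 mm.
L1: ⌊1807/2⌋ × 1278 = 903 × 1278 mm
L2: ⌊1278/2⌋ × 903 = 639 × 903 mm
L3: ⌊903/2⌋ × 639 = 451 × 639 mm

451 × 639 mm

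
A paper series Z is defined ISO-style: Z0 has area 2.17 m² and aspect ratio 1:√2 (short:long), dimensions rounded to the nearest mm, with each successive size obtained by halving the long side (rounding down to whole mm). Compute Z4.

309 × 438 mm

Let Z0's short side be w mm. w · w√2 = 2.17 m² = 2,170,000 mm², so w ≈ 1238.7 mm and w√2 ≈ 1751.8 mm → Z0 = 1239 × 1752 mm.
Z1: ⌊1752/2⌋ × 1239 = 876 × 1239 mm
Z2: ⌊1239/2⌋ × 876 = 619 × 876 mm
Z3: ⌊876/2⌋ × 619 = 438 × 619 mm
Z4: ⌊619/2⌋ × 438 = 309 × 438 mm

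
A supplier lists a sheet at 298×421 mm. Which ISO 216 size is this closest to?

A3 (297 × 420 mm)

Aspect ratio 421/298 ≈ 1.413 — close to the ISO √2 ≈ 1.414.
In the A-series (A0 area = 1 m²): A3 = 297 × 420 mm.
Off by 2 mm total — nearest standard size.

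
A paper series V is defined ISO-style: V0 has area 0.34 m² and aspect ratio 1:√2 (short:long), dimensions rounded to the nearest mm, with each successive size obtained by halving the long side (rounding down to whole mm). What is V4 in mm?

Let V0's short side be w mm. w · w√2 = 0.34 m² = 340,000 mm², so w ≈ 490.3 mm and w√2 ≈ 693.4 mm → V0 = 490 × 693 mm.
V1: ⌊693/2⌋ × 490 = 346 × 490 mm
V2: ⌊490/2⌋ × 346 = 245 × 346 mm
V3: ⌊346/2⌋ × 245 = 173 × 245 mm
V4: ⌊245/2⌋ × 173 = 122 × 173 mm

122 × 173 mm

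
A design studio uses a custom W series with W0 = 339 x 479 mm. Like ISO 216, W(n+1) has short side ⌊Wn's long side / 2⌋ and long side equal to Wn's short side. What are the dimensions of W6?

42 × 59 mm

W1: ⌊479/2⌋ × 339 = 239 × 339 mm
W2: ⌊339/2⌋ × 239 = 169 × 239 mm
W3: ⌊239/2⌋ × 169 = 119 × 169 mm
W4: ⌊169/2⌋ × 119 = 84 × 119 mm
W5: ⌊119/2⌋ × 84 = 59 × 84 mm
W6: ⌊84/2⌋ × 59 = 42 × 59 mm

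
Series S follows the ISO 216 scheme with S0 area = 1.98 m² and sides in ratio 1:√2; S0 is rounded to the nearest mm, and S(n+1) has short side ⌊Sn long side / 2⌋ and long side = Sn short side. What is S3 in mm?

Let S0's short side be w mm. w · w√2 = 1.98 m² = 1,980,000 mm², so w ≈ 1183.2 mm and w√2 ≈ 1673.4 mm → S0 = 1183 × 1673 mm.
S1: ⌊1673/2⌋ × 1183 = 836 × 1183 mm
S2: ⌊1183/2⌋ × 836 = 591 × 836 mm
S3: ⌊836/2⌋ × 591 = 418 × 591 mm

418 × 591 mm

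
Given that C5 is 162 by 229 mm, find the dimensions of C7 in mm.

C6: ⌊229/2⌋ × 162 = 114 × 162 mm
C7: ⌊162/2⌋ × 114 = 81 × 114 mm

81 × 114 mm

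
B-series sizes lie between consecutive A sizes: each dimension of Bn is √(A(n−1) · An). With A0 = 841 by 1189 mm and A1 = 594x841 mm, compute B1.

Short side: √(841 · 594) = √499554 ≈ 706.8 → 707 mm
Long side: √(1189 · 841) = √999949 ≈ 1000.0 → 1000 mm

707 × 1000 mm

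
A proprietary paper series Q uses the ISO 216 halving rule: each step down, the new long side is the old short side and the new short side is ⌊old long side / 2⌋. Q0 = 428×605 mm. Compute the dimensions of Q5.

75 × 107 mm

Q1: ⌊605/2⌋ × 428 = 302 × 428 mm
Q2: ⌊428/2⌋ × 302 = 214 × 302 mm
Q3: ⌊302/2⌋ × 214 = 151 × 214 mm
Q4: ⌊214/2⌋ × 151 = 107 × 151 mm
Q5: ⌊151/2⌋ × 107 = 75 × 107 mm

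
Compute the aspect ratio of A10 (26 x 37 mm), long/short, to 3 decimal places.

37 / 26 = 1.423
ISO 216 targets √2 ≈ 1.414; the +0.009 deviation is from mm rounding.

1.423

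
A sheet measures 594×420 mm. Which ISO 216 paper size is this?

A2 (420 × 594 mm)

Aspect ratio 594/420 ≈ 1.414 — close to the ISO √2 ≈ 1.414.
In the A-series (A0 area = 1 m²): A2 = 420 × 594 mm.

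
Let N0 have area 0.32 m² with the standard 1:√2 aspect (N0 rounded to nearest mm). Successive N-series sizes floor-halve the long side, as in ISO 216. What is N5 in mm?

Let N0's short side be w mm. w · w√2 = 0.32 m² = 320,000 mm², so w ≈ 475.7 mm and w√2 ≈ 672.7 mm → N0 = 476 × 673 mm.
N1: ⌊673/2⌋ × 476 = 336 × 476 mm
N2: ⌊476/2⌋ × 336 = 238 × 336 mm
N3: ⌊336/2⌋ × 238 = 168 × 238 mm
N4: ⌊238/2⌋ × 168 = 119 × 168 mm
N5: ⌊168/2⌋ × 119 = 84 × 119 mm

84 × 119 mm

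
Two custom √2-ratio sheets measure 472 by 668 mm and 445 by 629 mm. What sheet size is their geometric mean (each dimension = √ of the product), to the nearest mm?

458 × 648 mm

Short side: √(472 · 445) = √210040 ≈ 458.3 → 458 mm
Long side: √(668 · 629) = √420172 ≈ 648.2 → 648 mm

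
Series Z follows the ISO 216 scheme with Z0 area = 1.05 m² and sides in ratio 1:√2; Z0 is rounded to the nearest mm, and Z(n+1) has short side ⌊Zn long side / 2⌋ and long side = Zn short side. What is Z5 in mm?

152 × 215 mm

Let Z0's short side be w mm. w · w√2 = 1.05 m² = 1,050,000 mm², so w ≈ 861.7 mm and w√2 ≈ 1218.6 mm → Z0 = 862 × 1219 mm.
Z1: ⌊1219/2⌋ × 862 = 609 × 862 mm
Z2: ⌊862/2⌋ × 609 = 431 × 609 mm
Z3: ⌊609/2⌋ × 431 = 304 × 431 mm
Z4: ⌊431/2⌋ × 304 = 215 × 304 mm
Z5: ⌊304/2⌋ × 215 = 152 × 215 mm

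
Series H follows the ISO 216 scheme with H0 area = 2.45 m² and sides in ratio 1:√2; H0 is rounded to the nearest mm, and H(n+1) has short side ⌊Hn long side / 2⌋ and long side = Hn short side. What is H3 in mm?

Let H0's short side be w mm. w · w√2 = 2.45 m² = 2,450,000 mm², so w ≈ 1316.2 mm and w√2 ≈ 1861.4 mm → H0 = 1316 × 1861 mm.
H1: ⌊1861/2⌋ × 1316 = 930 × 1316 mm
H2: ⌊1316/2⌋ × 930 = 658 × 930 mm
H3: ⌊930/2⌋ × 658 = 465 × 658 mm

465 × 658 mm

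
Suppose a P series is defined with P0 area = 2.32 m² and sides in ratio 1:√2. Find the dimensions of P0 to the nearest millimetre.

1281 × 1811 mm

Let the short side be w mm. Then w · w√2 = 2.32 m² = 2,320,000 mm².
w² = 2,320,000/√2, so w ≈ 1280.8 mm; long side = w√2 ≈ 1811.3 mm.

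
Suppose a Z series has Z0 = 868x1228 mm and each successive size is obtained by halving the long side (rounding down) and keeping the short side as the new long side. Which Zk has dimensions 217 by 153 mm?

Z5

Z0: 868 × 1228 mm
Z1: 614 × 868 mm
Z2: 434 × 614 mm
Z3: 307 × 434 mm
Z4: 217 × 307 mm
Z5: 153 × 217 mm
Z6: 108 × 153 mm
→ matches Z5.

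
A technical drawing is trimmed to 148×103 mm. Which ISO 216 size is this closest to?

A6 (105 × 148 mm)

Aspect ratio 148/103 ≈ 1.437 (ISO target is √2 ≈ 1.414).
In the A-series (A0 area = 1 m²): A6 = 105 × 148 mm.
Off by 2 mm total — nearest standard size.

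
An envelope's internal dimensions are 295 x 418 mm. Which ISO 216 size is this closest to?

A3 (297 × 420 mm)

Aspect ratio 418/295 ≈ 1.417 — close to the ISO √2 ≈ 1.414.
In the A-series (A0 area = 1 m²): A3 = 297 × 420 mm.
Off by 4 mm total — nearest standard size.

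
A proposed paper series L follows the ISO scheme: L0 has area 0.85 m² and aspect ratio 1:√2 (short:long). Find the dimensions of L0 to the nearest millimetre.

775 × 1096 mm

Let the short side be w mm. Then w · w√2 = 0.85 m² = 850,000 mm².
w² = 850,000/√2, so w ≈ 775.3 mm; long side = w√2 ≈ 1096.4 mm.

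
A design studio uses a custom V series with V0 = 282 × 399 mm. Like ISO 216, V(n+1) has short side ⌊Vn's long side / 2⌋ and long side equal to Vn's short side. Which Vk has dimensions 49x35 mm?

V0: 282 × 399 mm
V1: 199 × 282 mm
V2: 141 × 199 mm
V3: 99 × 141 mm
V4: 70 × 99 mm
V5: 49 × 70 mm
V6: 35 × 49 mm
V7: 24 × 35 mm
→ matches V6.

V6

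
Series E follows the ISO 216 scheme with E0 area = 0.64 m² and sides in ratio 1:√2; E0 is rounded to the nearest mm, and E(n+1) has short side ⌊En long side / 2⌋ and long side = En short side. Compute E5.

118 × 168 mm

Let E0's short side be w mm. w · w√2 = 0.64 m² = 640,000 mm², so w ≈ 672.7 mm and w√2 ≈ 951.4 mm → E0 = 673 × 951 mm.
E1: ⌊951/2⌋ × 673 = 475 × 673 mm
E2: ⌊673/2⌋ × 475 = 336 × 475 mm
E3: ⌊475/2⌋ × 336 = 237 × 336 mm
E4: ⌊336/2⌋ × 237 = 168 × 237 mm
E5: ⌊237/2⌋ × 168 = 118 × 168 mm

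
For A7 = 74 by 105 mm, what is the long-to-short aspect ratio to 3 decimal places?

105 / 74 = 1.419
ISO 216 targets √2 ≈ 1.414; the +0.005 deviation is from mm rounding.

1.419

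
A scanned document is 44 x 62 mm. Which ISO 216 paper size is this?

Aspect ratio 62/44 ≈ 1.409 — close to the ISO √2 ≈ 1.414.
In the B-series (B0 = 1000 × 1414 mm): B9 = 44 × 62 mm.

B9 (44 × 62 mm)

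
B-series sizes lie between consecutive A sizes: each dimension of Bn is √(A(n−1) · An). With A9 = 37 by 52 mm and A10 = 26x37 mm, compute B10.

31 × 44 mm

Short side: √(37 · 26) = √962 ≈ 31.0 → 31 mm
Long side: √(52 · 37) = √1924 ≈ 43.9 → 44 mm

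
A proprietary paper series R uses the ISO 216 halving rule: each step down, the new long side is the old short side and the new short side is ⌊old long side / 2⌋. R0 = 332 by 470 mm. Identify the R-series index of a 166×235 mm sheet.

R0: 332 × 470 mm
R1: 235 × 332 mm
R2: 166 × 235 mm
R3: 117 × 166 mm
→ matches R2.

R2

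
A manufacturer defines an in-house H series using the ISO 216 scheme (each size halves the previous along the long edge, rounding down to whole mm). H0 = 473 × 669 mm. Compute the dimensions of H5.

83 × 118 mm

H1: ⌊669/2⌋ × 473 = 334 × 473 mm
H2: ⌊473/2⌋ × 334 = 236 × 334 mm
H3: ⌊334/2⌋ × 236 = 167 × 236 mm
H4: ⌊236/2⌋ × 167 = 118 × 167 mm
H5: ⌊167/2⌋ × 118 = 83 × 118 mm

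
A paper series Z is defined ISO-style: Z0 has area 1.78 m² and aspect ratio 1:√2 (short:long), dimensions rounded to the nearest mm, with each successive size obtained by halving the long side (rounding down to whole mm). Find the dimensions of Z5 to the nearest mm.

198 × 280 mm

Let Z0's short side be w mm. w · w√2 = 1.78 m² = 1,780,000 mm², so w ≈ 1121.9 mm and w√2 ≈ 1586.6 mm → Z0 = 1122 × 1587 mm.
Z1: ⌊1587/2⌋ × 1122 = 793 × 1122 mm
Z2: ⌊1122/2⌋ × 793 = 561 × 793 mm
Z3: ⌊793/2⌋ × 561 = 396 × 561 mm
Z4: ⌊561/2⌋ × 396 = 280 × 396 mm
Z5: ⌊396/2⌋ × 280 = 198 × 280 mm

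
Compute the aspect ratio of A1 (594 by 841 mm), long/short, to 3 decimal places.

841 / 594 = 1.416
ISO 216 targets √2 ≈ 1.414; the +0.002 deviation is from mm rounding.

1.416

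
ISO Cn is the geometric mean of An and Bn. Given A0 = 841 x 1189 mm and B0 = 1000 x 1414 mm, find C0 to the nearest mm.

917 × 1297 mm

Short side: √(841 · 1000) = √841000 ≈ 917.1 → 917 mm
Long side: √(1189 · 1414) = √1681246 ≈ 1296.6 → 1297 mm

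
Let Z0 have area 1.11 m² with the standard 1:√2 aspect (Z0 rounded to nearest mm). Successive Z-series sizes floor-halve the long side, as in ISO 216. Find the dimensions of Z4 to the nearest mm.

221 × 313 mm

Let Z0's short side be w mm. w · w√2 = 1.11 m² = 1,110,000 mm², so w ≈ 885.9 mm and w√2 ≈ 1252.9 mm → Z0 = 886 × 1253 mm.
Z1: ⌊1253/2⌋ × 886 = 626 × 886 mm
Z2: ⌊886/2⌋ × 626 = 443 × 626 mm
Z3: ⌊626/2⌋ × 443 = 313 × 443 mm
Z4: ⌊443/2⌋ × 313 = 221 × 313 mm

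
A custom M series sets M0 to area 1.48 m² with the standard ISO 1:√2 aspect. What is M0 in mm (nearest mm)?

1023 × 1447 mm

Let the short side be w mm. Then w · w√2 = 1.48 m² = 1,480,000 mm².
w² = 1,480,000/√2, so w ≈ 1023.0 mm; long side = w√2 ≈ 1446.7 mm.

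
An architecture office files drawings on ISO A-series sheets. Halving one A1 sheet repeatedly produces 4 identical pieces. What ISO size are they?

4 = 2^2, so 2 halving steps.
A1 → A2 → … → A3 after 2 steps.

A3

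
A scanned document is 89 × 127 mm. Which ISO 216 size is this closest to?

Aspect ratio 127/89 ≈ 1.427 — close to the ISO √2 ≈ 1.414.
In the B-series (B0 = 1000 × 1414 mm): B7 = 88 × 125 mm.
Off by 3 mm total — nearest standard size.

B7 (88 × 125 mm)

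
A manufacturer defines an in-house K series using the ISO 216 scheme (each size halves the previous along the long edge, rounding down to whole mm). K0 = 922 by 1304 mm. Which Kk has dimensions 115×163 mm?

K6

K0: 922 × 1304 mm
K1: 652 × 922 mm
K2: 461 × 652 mm
K3: 326 × 461 mm
K4: 230 × 326 mm
K5: 163 × 230 mm
K6: 115 × 163 mm
K7: 81 × 115 mm
→ matches K6.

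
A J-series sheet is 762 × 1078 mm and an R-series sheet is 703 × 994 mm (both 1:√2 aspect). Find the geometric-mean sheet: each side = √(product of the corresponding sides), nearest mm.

732 × 1035 mm

Short side: √(762 · 703) = √535686 ≈ 731.9 → 732 mm
Long side: √(1078 · 994) = √1071532 ≈ 1035.1 → 1035 mm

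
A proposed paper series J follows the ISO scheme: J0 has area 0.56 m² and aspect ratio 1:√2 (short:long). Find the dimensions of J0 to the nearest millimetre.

Let the short side be w mm. Then w · w√2 = 0.56 m² = 560,000 mm².
w² = 560,000/√2, so w ≈ 629.3 mm; long side = w√2 ≈ 889.9 mm.

629 × 890 mm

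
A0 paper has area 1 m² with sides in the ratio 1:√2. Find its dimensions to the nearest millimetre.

Let the short side be w mm. Then the long side is w√2 and w · w√2 = 10⁶ mm².
w² = 10⁶/√2, so w = 1000 / 2^(1/4) ≈ 840.9 mm; long side = 1000 · 2^(1/4) ≈ 1189.2 mm.

841 × 1189 mm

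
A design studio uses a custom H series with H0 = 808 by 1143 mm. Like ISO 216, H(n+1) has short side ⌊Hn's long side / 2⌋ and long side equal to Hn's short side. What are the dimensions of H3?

285 × 404 mm

H1: ⌊1143/2⌋ × 808 = 571 × 808 mm
H2: ⌊808/2⌋ × 571 = 404 × 571 mm
H3: ⌊571/2⌋ × 404 = 285 × 404 mm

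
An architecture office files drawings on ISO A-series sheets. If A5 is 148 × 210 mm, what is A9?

A6: ⌊210/2⌋ × 148 = 105 × 148 mm
A7: ⌊148/2⌋ × 105 = 74 × 105 mm
A8: ⌊105/2⌋ × 74 = 52 × 74 mm
A9: ⌊74/2⌋ × 52 = 37 × 52 mm

37 × 52 mm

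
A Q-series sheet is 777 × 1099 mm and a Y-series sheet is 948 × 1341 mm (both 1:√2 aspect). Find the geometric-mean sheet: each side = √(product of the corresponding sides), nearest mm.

858 × 1214 mm

Short side: √(777 · 948) = √736596 ≈ 858.3 → 858 mm
Long side: √(1099 · 1341) = √1473759 ≈ 1214.0 → 1214 mm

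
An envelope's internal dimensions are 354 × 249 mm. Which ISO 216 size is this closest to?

Aspect ratio 354/249 ≈ 1.422 — close to the ISO √2 ≈ 1.414.
In the B-series (B0 = 1000 × 1414 mm): B4 = 250 × 353 mm.
Off by 2 mm total — nearest standard size.

B4 (250 × 353 mm)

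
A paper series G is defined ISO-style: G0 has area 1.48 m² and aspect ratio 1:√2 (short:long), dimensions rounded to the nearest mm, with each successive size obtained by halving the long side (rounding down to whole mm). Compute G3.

361 × 511 mm

Let G0's short side be w mm. w · w√2 = 1.48 m² = 1,480,000 mm², so w ≈ 1023.0 mm and w√2 ≈ 1446.7 mm → G0 = 1023 × 1447 mm.
G1: ⌊1447/2⌋ × 1023 = 723 × 1023 mm
G2: ⌊1023/2⌋ × 723 = 511 × 723 mm
G3: ⌊723/2⌋ × 511 = 361 × 511 mm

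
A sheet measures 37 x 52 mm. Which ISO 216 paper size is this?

A9 (37 × 52 mm)

Aspect ratio 52/37 ≈ 1.405 — close to the ISO √2 ≈ 1.414.
In the A-series (A0 area = 1 m²): A9 = 37 × 52 mm.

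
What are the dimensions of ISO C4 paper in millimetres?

229 × 324 mm

C0 = 917 × 1297 mm (C0 is the geometric mean of A0 and B0, aspect 1:√2).
C1: ⌊1297/2⌋ × 917 = 648 × 917 mm
C2: ⌊917/2⌋ × 648 = 458 × 648 mm
C3: ⌊648/2⌋ × 458 = 324 × 458 mm
C4: ⌊458/2⌋ × 324 = 229 × 324 mm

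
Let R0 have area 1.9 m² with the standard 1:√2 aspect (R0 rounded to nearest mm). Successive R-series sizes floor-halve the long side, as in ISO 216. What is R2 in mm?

Let R0's short side be w mm. w · w√2 = 1.9 m² = 1,900,000 mm², so w ≈ 1159.1 mm and w√2 ≈ 1639.2 mm → R0 = 1159 × 1639 mm.
R1: ⌊1639/2⌋ × 1159 = 819 × 1159 mm
R2: ⌊1159/2⌋ × 819 = 579 × 819 mm

579 × 819 mm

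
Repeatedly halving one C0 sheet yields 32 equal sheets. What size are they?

C5

32 = 2^5, so 5 halving steps.
C0 → C1 → … → C5 after 5 steps.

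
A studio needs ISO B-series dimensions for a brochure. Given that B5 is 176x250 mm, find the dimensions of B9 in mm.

44 × 62 mm

B6: ⌊250/2⌋ × 176 = 125 × 176 mm
B7: ⌊176/2⌋ × 125 = 88 × 125 mm
B8: ⌊125/2⌋ × 88 = 62 × 88 mm
B9: ⌊88/2⌋ × 62 = 44 × 62 mm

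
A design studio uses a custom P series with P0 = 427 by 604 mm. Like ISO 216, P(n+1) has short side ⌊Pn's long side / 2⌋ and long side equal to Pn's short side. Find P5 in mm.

P1: ⌊604/2⌋ × 427 = 302 × 427 mm
P2: ⌊427/2⌋ × 302 = 213 × 302 mm
P3: ⌊302/2⌋ × 213 = 151 × 213 mm
P4: ⌊213/2⌋ × 151 = 106 × 151 mm
P5: ⌊151/2⌋ × 106 = 75 × 106 mm

75 × 106 mm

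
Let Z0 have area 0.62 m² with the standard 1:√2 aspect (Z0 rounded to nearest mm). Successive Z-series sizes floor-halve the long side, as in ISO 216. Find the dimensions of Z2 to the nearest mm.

Let Z0's short side be w mm. w · w√2 = 0.62 m² = 620,000 mm², so w ≈ 662.1 mm and w√2 ≈ 936.4 mm → Z0 = 662 × 936 mm.
Z1: ⌊936/2⌋ × 662 = 468 × 662 mm
Z2: ⌊662/2⌋ × 468 = 331 × 468 mm

331 × 468 mm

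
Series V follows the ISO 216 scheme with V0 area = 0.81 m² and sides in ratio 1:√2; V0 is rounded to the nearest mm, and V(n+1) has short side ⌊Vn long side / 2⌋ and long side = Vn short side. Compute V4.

Let V0's short side be w mm. w · w√2 = 0.81 m² = 810,000 mm², so w ≈ 756.8 mm and w√2 ≈ 1070.3 mm → V0 = 757 × 1070 mm.
V1: ⌊1070/2⌋ × 757 = 535 × 757 mm
V2: ⌊757/2⌋ × 535 = 378 × 535 mm
V3: ⌊535/2⌋ × 378 = 267 × 378 mm
V4: ⌊378/2⌋ × 267 = 189 × 267 mm

189 × 267 mm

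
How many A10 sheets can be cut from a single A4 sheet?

64

A4 = 210 × 297 mm; A10 = 26 × 37 mm.
Each halving step doubles the count; 6 steps from A4 to A10.
2^6 = 64.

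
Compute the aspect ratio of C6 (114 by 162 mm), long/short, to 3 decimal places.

1.421

162 / 114 = 1.421
ISO 216 targets √2 ≈ 1.414; the +0.007 deviation is from mm rounding.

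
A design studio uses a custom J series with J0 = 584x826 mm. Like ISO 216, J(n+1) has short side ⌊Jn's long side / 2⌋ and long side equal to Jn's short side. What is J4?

146 × 206 mm

J1: ⌊826/2⌋ × 584 = 413 × 584 mm
J2: ⌊584/2⌋ × 413 = 292 × 413 mm
J3: ⌊413/2⌋ × 292 = 206 × 292 mm
J4: ⌊292/2⌋ × 206 = 146 × 206 mm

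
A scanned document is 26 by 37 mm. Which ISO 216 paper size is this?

A10 (26 × 37 mm)

Aspect ratio 37/26 ≈ 1.423 — close to the ISO √2 ≈ 1.414.
In the A-series (A0 area = 1 m²): A10 = 26 × 37 mm.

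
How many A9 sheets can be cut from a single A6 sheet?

Each ISO step halves the sheet: 1 × A6 → 2 × A7 → 4 × A8 → 8 × A9
From A6 to A9 is 3 halving steps: 2^3 = 8.

8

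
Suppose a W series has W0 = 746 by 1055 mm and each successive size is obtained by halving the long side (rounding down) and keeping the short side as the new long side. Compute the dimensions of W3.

W1: ⌊1055/2⌋ × 746 = 527 × 746 mm
W2: ⌊746/2⌋ × 527 = 373 × 527 mm
W3: ⌊527/2⌋ × 373 = 263 × 373 mm

263 × 373 mm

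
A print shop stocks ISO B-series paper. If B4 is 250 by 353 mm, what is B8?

62 × 88 mm

B5: ⌊353/2⌋ × 250 = 176 × 250 mm
B6: ⌊250/2⌋ × 176 = 125 × 176 mm
B7: ⌊176/2⌋ × 125 = 88 × 125 mm
B8: ⌊125/2⌋ × 88 = 62 × 88 mm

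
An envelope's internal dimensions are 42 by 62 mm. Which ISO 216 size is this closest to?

Aspect ratio 62/42 ≈ 1.476 (ISO target is √2 ≈ 1.414).
In the B-series (B0 = 1000 × 1414 mm): B9 = 44 × 62 mm.
Off by 2 mm total — nearest standard size.

B9 (44 × 62 mm)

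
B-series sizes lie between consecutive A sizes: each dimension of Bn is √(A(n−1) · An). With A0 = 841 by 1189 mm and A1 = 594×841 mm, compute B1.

707 × 1000 mm

Short side: √(841 · 594) = √499554 ≈ 706.8 → 707 mm
Long side: √(1189 · 841) = √999949 ≈ 1000.0 → 1000 mm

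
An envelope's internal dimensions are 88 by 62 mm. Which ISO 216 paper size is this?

Aspect ratio 88/62 ≈ 1.419 — close to the ISO √2 ≈ 1.414.
In the B-series (B0 = 1000 × 1414 mm): B8 = 62 × 88 mm.

B8 (62 × 88 mm)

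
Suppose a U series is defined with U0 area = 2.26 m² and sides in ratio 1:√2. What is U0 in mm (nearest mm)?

Let the short side be w mm. Then w · w√2 = 2.26 m² = 2,260,000 mm².
w² = 2,260,000/√2, so w ≈ 1264.1 mm; long side = w√2 ≈ 1787.8 mm.

1264 × 1788 mm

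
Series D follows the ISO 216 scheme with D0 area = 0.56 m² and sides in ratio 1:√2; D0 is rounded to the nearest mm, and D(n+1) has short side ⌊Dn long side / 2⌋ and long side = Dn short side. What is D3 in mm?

Let D0's short side be w mm. w · w√2 = 0.56 m² = 560,000 mm², so w ≈ 629.3 mm and w√2 ≈ 889.9 mm → D0 = 629 × 890 mm.
D1: ⌊890/2⌋ × 629 = 445 × 629 mm
D2: ⌊629/2⌋ × 445 = 314 × 445 mm
D3: ⌊445/2⌋ × 314 = 222 × 314 mm

222 × 314 mm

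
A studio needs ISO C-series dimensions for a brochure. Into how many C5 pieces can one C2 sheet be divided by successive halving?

C2 = 458 × 648 mm; C5 = 162 × 229 mm.
Each halving step doubles the count; 3 steps from C2 to C5.
2^3 = 8.

8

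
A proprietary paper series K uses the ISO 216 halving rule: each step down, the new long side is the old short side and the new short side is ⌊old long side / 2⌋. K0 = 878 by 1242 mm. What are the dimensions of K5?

K1: ⌊1242/2⌋ × 878 = 621 × 878 mm
K2: ⌊878/2⌋ × 621 = 439 × 621 mm
K3: ⌊621/2⌋ × 439 = 310 × 439 mm
K4: ⌊439/2⌋ × 310 = 219 × 310 mm
K5: ⌊310/2⌋ × 219 = 155 × 219 mm

155 × 219 mm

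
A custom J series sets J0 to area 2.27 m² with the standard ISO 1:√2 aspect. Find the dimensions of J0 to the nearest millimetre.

Let the short side be w mm. Then w · w√2 = 2.27 m² = 2,270,000 mm².
w² = 2,270,000/√2, so w ≈ 1266.9 mm; long side = w√2 ≈ 1791.7 mm.

1267 × 1792 mm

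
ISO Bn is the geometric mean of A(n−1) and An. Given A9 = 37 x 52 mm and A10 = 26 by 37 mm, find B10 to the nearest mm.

31 × 44 mm

Short side: √(37 · 26) = √962 ≈ 31.0 → 31 mm
Long side: √(52 · 37) = √1924 ≈ 43.9 → 44 mm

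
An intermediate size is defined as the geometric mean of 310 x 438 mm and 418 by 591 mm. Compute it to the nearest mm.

Short side: √(310 · 418) = √129580 ≈ 360.0 → 360 mm
Long side: √(438 · 591) = √258858 ≈ 508.8 → 509 mm

360 × 509 mm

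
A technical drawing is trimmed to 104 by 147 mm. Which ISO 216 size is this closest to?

Aspect ratio 147/104 ≈ 1.413 — close to the ISO √2 ≈ 1.414.
In the A-series (A0 area = 1 m²): A6 = 105 × 148 mm.
Off by 2 mm total — nearest standard size.

A6 (105 × 148 mm)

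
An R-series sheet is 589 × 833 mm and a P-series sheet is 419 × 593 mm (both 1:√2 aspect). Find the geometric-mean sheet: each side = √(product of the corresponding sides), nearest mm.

Short side: √(589 · 419) = √246791 ≈ 496.8 → 497 mm
Long side: √(833 · 593) = √493969 ≈ 702.8 → 703 mm

497 × 703 mm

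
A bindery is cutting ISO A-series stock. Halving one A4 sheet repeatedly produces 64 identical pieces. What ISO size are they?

64 = 2^6, so 6 halving steps.
A4 → A5 → … → A10 after 6 steps.

A10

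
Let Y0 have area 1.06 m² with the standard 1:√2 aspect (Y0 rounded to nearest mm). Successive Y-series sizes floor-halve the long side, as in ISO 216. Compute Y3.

306 × 433 mm

Let Y0's short side be w mm. w · w√2 = 1.06 m² = 1,060,000 mm², so w ≈ 865.8 mm and w√2 ≈ 1224.4 mm → Y0 = 866 × 1224 mm.
Y1: ⌊1224/2⌋ × 866 = 612 × 866 mm
Y2: ⌊866/2⌋ × 612 = 433 × 612 mm
Y3: ⌊612/2⌋ × 433 = 306 × 433 mm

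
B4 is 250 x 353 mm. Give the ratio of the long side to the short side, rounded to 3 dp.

353 / 250 = 1.412
ISO 216 targets √2 ≈ 1.414; the -0.002 deviation is from mm rounding.

1.412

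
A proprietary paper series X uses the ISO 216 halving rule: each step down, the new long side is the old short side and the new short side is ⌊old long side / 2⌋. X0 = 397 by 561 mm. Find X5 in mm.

X1 = 280 × 397 mm (from X0 by 1 halving).
X2: ⌊397/2⌋ × 280 = 198 × 280 mm
X3: ⌊280/2⌋ × 198 = 140 × 198 mm
X4: ⌊198/2⌋ × 140 = 99 × 140 mm
X5: ⌊140/2⌋ × 99 = 70 × 99 mm

70 × 99 mm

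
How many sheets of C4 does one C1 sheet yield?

8

C1 = 648 × 917 mm; C4 = 229 × 324 mm.
Each halving step doubles the count; 3 steps from C1 to C4.
2^3 = 8.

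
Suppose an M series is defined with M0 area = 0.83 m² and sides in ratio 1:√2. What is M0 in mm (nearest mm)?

766 × 1083 mm

Let the short side be w mm. Then w · w√2 = 0.83 m² = 830,000 mm².
w² = 830,000/√2, so w ≈ 766.1 mm; long side = w√2 ≈ 1083.4 mm.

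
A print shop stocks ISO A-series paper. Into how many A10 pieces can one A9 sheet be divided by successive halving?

2

A9 = 37 × 52 mm; A10 = 26 × 37 mm.
Each halving step doubles the count; 1 step from A9 to A10.
2^1 = 2.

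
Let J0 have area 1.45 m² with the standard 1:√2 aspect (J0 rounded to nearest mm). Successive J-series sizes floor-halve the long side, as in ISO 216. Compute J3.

358 × 506 mm

Let J0's short side be w mm. w · w√2 = 1.45 m² = 1,450,000 mm², so w ≈ 1012.6 mm and w√2 ≈ 1432.0 mm → J0 = 1013 × 1432 mm.
J1: ⌊1432/2⌋ × 1013 = 716 × 1013 mm
J2: ⌊1013/2⌋ × 716 = 506 × 716 mm
J3: ⌊716/2⌋ × 506 = 358 × 506 mm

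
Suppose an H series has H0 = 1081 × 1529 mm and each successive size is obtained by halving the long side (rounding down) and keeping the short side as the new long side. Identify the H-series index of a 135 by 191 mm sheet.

H6

H0: 1081 × 1529 mm
H1: 764 × 1081 mm
H2: 540 × 764 mm
H3: 382 × 540 mm
H4: 270 × 382 mm
H5: 191 × 270 mm
H6: 135 × 191 mm
H7: 95 × 135 mm
→ matches H6.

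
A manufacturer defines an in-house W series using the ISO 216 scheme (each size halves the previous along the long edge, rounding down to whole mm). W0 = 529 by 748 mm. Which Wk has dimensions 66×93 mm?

W0: 529 × 748 mm
W1: 374 × 529 mm
W2: 264 × 374 mm
W3: 187 × 264 mm
W4: 132 × 187 mm
W5: 93 × 132 mm
W6: 66 × 93 mm
W7: 46 × 66 mm
→ matches W6.

W6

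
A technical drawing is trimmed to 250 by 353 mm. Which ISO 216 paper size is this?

B4 (250 × 353 mm)

Aspect ratio 353/250 ≈ 1.412 — close to the ISO √2 ≈ 1.414.
In the B-series (B0 = 1000 × 1414 mm): B4 = 250 × 353 mm.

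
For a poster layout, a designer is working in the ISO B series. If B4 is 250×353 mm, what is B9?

44 × 62 mm

B5: ⌊353/2⌋ × 250 = 176 × 250 mm
B6: ⌊250/2⌋ × 176 = 125 × 176 mm
B7: ⌊176/2⌋ × 125 = 88 × 125 mm
B8: ⌊125/2⌋ × 88 = 62 × 88 mm
B9: ⌊88/2⌋ × 62 = 44 × 62 mm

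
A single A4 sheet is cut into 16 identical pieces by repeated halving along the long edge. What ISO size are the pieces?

16 = 2^4, so 4 halving steps.
A4 → A5 → … → A8 after 4 steps.

A8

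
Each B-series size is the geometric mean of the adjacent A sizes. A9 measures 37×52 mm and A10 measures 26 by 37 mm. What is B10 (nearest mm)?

31 × 44 mm

Short side: √(37 · 26) = √962 ≈ 31.0 → 31 mm
Long side: √(52 · 37) = √1924 ≈ 43.9 → 44 mm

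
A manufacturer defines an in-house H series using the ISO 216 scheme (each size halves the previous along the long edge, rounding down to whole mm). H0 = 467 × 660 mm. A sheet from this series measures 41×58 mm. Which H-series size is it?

H7

H0: 467 × 660 mm
H1: 330 × 467 mm
H2: 233 × 330 mm
H3: 165 × 233 mm
H4: 116 × 165 mm
H5: 82 × 116 mm
H6: 58 × 82 mm
H7: 41 × 58 mm
H8: 29 × 41 mm
→ matches H7.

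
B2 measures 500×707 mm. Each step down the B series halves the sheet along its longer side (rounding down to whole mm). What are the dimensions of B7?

B3: ⌊707/2⌋ × 500 = 353 × 500 mm
B4: ⌊500/2⌋ × 353 = 250 × 353 mm
B5: ⌊353/2⌋ × 250 = 176 × 250 mm
B6: ⌊250/2⌋ × 176 = 125 × 176 mm
B7: ⌊176/2⌋ × 125 = 88 × 125 mm

88 × 125 mm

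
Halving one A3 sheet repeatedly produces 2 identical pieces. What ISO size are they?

A4

2 = 2^1, so 1 halving step.
A3 → A4 → … → A4 after 1 step.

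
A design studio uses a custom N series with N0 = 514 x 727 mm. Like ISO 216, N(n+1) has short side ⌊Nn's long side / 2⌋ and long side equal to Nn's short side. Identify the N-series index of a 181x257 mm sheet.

N3

N0: 514 × 727 mm
N1: 363 × 514 mm
N2: 257 × 363 mm
N3: 181 × 257 mm
N4: 128 × 181 mm
→ matches N3.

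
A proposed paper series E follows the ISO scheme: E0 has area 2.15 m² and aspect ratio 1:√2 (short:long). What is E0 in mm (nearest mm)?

1233 × 1744 mm

Let the short side be w mm. Then w · w√2 = 2.15 m² = 2,150,000 mm².
w² = 2,150,000/√2, so w ≈ 1233.0 mm; long side = w√2 ≈ 1743.7 mm.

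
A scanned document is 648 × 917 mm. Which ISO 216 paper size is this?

Aspect ratio 917/648 ≈ 1.415 — close to the ISO √2 ≈ 1.414.
In the C-series (envelope sizes, between A and B): C1 = 648 × 917 mm.

C1 (648 × 917 mm)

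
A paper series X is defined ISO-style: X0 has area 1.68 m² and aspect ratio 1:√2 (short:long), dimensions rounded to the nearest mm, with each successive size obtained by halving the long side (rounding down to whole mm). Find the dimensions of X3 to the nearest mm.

Let X0's short side be w mm. w · w√2 = 1.68 m² = 1,680,000 mm², so w ≈ 1089.9 mm and w√2 ≈ 1541.4 mm → X0 = 1090 × 1541 mm.
X1: ⌊1541/2⌋ × 1090 = 770 × 1090 mm
X2: ⌊1090/2⌋ × 770 = 545 × 770 mm
X3: ⌊770/2⌋ × 545 = 385 × 545 mm

385 × 545 mm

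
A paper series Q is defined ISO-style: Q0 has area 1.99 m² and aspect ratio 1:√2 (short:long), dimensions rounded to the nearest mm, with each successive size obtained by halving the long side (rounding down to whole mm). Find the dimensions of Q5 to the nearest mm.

Let Q0's short side be w mm. w · w√2 = 1.99 m² = 1,990,000 mm², so w ≈ 1186.2 mm and w√2 ≈ 1677.6 mm → Q0 = 1186 × 1678 mm.
Q1: ⌊1678/2⌋ × 1186 = 839 × 1186 mm
Q2: ⌊1186/2⌋ × 839 = 593 × 839 mm
Q3: ⌊839/2⌋ × 593 = 419 × 593 mm
Q4: ⌊593/2⌋ × 419 = 296 × 419 mm
Q5: ⌊419/2⌋ × 296 = 209 × 296 mm

209 × 296 mm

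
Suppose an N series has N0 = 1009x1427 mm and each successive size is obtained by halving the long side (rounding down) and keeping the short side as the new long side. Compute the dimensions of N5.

178 × 252 mm

N1: ⌊1427/2⌋ × 1009 = 713 × 1009 mm
N2: ⌊1009/2⌋ × 713 = 504 × 713 mm
N3: ⌊713/2⌋ × 504 = 356 × 504 mm
N4: ⌊504/2⌋ × 356 = 252 × 356 mm
N5: ⌊356/2⌋ × 252 = 178 × 252 mm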